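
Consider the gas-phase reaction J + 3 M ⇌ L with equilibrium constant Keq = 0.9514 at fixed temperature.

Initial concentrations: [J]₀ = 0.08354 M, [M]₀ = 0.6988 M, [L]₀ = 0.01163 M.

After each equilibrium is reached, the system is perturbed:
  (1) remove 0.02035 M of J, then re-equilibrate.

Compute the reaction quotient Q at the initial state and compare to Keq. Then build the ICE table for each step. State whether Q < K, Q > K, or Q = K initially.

Q₀ = 0.408; Q < K (proceeds forward)

Q₀ = 0.408 vs Keq = 0.9514 ⇒ Q<K, forward
Step 1:
                   J          M          L
  I          0.08354     0.6988    0.01163
  C        -0.009554   -0.02866   0.009554
  E          0.07399     0.6701    0.02118
  solve Keq expr → x = 0.009554; check Q = 0.9514
Then remove 0.02035 M of J.
Step 2:
                   J          M          L
  I          0.05364     0.6701    0.02118
  C         0.003856    0.01157  -0.003856
  E          0.05749     0.6817    0.01733
  solve Keq expr → x = -0.003856; check Q = 0.9514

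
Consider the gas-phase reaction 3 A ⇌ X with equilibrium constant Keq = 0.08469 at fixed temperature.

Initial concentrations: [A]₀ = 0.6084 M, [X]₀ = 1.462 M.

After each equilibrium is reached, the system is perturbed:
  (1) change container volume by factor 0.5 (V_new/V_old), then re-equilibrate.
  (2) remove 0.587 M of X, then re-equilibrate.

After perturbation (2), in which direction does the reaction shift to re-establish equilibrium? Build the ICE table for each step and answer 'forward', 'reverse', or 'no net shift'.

Direction: forward

Q₀ = 6.492 vs Keq = 0.08469 ⇒ Q>K, reverse
Step 1:
                    A           X
  Initial      0.6084       1.462
  Change         1.61     -0.5368
  Equil         2.219      0.9252
  solve Keq expr → x = -0.5368; check Q = 0.08469
Then change container volume by factor 0.5 (V_new/V_old).
Step 2:
                    A           X
  Initial       4.438        1.85
  Change       -1.421      0.4738
  Equil         3.016       2.324
  solve Keq expr → x = 0.4738; check Q = 0.08469
Then remove 0.587 M of X.
Step 3:
                    A           X
  Initial       3.016       1.737
  Change      -0.2379      0.0793
  Equil         2.778       1.816
  solve Keq expr → x = 0.0793; check Q = 0.08469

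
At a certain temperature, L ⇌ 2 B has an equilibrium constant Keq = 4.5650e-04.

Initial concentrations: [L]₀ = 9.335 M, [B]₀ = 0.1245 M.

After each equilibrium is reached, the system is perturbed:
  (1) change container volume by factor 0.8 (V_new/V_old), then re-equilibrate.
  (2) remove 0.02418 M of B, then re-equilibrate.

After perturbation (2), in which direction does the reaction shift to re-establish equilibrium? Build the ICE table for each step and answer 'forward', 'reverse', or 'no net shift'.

Q₀ = 0.00166 vs Keq = 4.5650e-04 ⇒ Q>K, reverse
Step 1:
                    L           B
  Initial       9.335      0.1245
  Change      0.02956    -0.05912
  Equil         9.365     0.06538
  solve Keq expr → x = -0.02956; check Q = 4.5650e-04
Then change container volume by factor 0.8 (V_new/V_old).
Step 2:
                    L           B
  Initial       11.71     0.08173
  Change     0.004307   -0.008615
  Equil         11.71     0.07311
  solve Keq expr → x = -0.004307; check Q = 4.5650e-04
Then remove 0.02418 M of B.
Step 3:
                    L           B
  Initial       11.71     0.04893
  Change     -0.01207     0.02414
  Equil          11.7     0.07308
  solve Keq expr → x = 0.01207; check Q = 4.5650e-04

Direction: forward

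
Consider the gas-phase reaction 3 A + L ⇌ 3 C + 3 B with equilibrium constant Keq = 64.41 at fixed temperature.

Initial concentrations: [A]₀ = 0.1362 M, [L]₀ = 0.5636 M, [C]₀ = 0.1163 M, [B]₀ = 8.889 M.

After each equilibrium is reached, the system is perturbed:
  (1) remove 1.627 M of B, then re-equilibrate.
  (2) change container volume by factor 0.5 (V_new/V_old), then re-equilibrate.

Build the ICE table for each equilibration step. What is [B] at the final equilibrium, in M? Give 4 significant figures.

[B]_eq = 14.41 M

Q₀ = 775.9 vs Keq = 64.41 ⇒ Q>K, reverse
Step 1:
                    A           L           C           B
  Initial      0.1362      0.5636      0.1163       8.889
  Change      0.04705     0.01568    -0.04705    -0.04705
  Equil        0.1832      0.5793     0.06925       8.842
  solve Keq expr → x = -0.01568; check Q = 64.41
Then remove 1.627 M of B.
Step 2:
                    A           L           C           B
  Initial      0.1832      0.5793     0.06925       7.215
  Change     -0.01048   -0.003495     0.01048     0.01048
  Equil        0.1728      0.5758     0.07974       7.225
  solve Keq expr → x = 0.003495; check Q = 64.41
Then change container volume by factor 0.5 (V_new/V_old).
Step 3:
                    A           L           C           B
  Initial      0.3455       1.152      0.1595       14.45
  Change      0.04506     0.01502    -0.04506    -0.04506
  Equil        0.3906       1.167      0.1144       14.41
  solve Keq expr → x = -0.01502; check Q = 64.41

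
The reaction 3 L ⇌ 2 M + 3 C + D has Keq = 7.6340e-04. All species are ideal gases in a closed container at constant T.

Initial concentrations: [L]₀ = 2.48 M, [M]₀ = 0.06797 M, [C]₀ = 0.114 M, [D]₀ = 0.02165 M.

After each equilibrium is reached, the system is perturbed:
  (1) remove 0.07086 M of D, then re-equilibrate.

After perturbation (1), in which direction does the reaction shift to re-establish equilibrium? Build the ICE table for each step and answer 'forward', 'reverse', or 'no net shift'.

Q₀ = 9.7152e-09 vs Keq = 7.6340e-04 ⇒ Q<K, forward
Step 1:
                  L         M         C         D
  Initial      2.48   0.06797     0.114   0.02165
  Change    -0.4854    0.3236    0.4854    0.1618
  Equil       1.995    0.3916    0.5994    0.1835
  solve Keq expr → x = 0.1618; check Q = 7.6340e-04
Then remove 0.07086 M of D.
Step 2:
                  L         M         C         D
  Initial     1.995    0.3916    0.5994    0.1126
  Change   -0.03917   0.02611   0.03917   0.01306
  Equil       1.955    0.4177    0.6386    0.1256
  solve Keq expr → x = 0.01306; check Q = 7.6340e-04

Direction: forward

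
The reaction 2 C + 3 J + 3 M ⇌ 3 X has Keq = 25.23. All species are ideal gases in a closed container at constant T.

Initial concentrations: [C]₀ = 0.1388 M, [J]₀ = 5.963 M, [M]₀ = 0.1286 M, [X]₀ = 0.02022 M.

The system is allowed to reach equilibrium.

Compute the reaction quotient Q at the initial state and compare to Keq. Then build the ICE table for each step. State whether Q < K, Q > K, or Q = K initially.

Q₀ = 9.5158e-04 vs Keq = 25.23 ⇒ Q<K, forward
Step 1:
                   C          J          M          X
  I           0.1388      5.963     0.1286    0.02022
  C         -0.06165   -0.09248   -0.09248    0.09248
  E          0.07715      5.871    0.03612     0.1127
  solve Keq expr → x = 0.03083; check Q = 25.23

Q₀ = 9.5158e-04; Q < K (proceeds forward)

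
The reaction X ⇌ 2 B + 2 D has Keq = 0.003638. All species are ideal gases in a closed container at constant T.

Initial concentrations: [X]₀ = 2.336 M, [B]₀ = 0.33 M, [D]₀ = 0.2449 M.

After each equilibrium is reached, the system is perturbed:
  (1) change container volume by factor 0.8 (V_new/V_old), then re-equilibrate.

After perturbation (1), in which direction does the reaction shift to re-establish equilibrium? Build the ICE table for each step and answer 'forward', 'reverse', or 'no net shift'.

Q₀ = 0.002796 vs Keq = 0.003638 ⇒ Q<K, forward
Step 1:
                   X          B          D
  I            2.336       0.33     0.2449
  C        -0.009418    0.01884    0.01884
  E            2.327     0.3488     0.2637
  solve Keq expr → x = 0.009418; check Q = 0.003638
Then change container volume by factor 0.8 (V_new/V_old).
Step 2:
                   X          B          D
  I            2.908      0.436     0.3297
  C          0.02849   -0.05699   -0.05699
  E            2.937     0.3791     0.2727
  solve Keq expr → x = -0.02849; check Q = 0.003638

Direction: reverse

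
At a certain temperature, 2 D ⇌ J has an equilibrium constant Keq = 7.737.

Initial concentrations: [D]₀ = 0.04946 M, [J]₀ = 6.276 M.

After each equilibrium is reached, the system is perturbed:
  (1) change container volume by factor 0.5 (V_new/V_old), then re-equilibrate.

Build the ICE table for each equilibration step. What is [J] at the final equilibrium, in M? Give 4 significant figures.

[J]_eq = 11.98 M

Q₀ = 2566 vs Keq = 7.737 ⇒ Q>K, reverse
Step 1:
                    D           J
  I           0.04946       6.276
  C            0.8212     -0.4106
  E            0.8707       5.865
  solve Keq expr → x = -0.4106; check Q = 7.737
Then change container volume by factor 0.5 (V_new/V_old).
Step 2:
                    D           J
  I             1.741       11.73
  C           -0.4971      0.2485
  E             1.244       11.98
  solve Keq expr → x = 0.2485; check Q = 7.737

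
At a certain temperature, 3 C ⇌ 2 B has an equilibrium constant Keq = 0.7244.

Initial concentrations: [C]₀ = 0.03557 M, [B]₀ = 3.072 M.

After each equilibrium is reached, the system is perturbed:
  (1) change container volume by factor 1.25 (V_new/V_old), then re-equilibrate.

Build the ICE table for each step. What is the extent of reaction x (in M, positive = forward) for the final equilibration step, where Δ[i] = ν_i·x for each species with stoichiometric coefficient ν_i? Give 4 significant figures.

Q₀ = 2.0970e+05 vs Keq = 0.7244 ⇒ Q>K, reverse
Step 1:
                  C         B
  init      0.03557     3.072
  Δ           1.697    -1.131
  eq          1.732     1.941
  solve Keq expr → x = -0.5656; check Q = 0.7244
Then change container volume by factor 1.25 (V_new/V_old).
Step 2:
                  C         B
  init        1.386     1.553
  Δ         0.07485   -0.0499
  eq          1.461     1.503
  solve Keq expr → x = -0.02495; check Q = 0.7244

x = -0.02495 M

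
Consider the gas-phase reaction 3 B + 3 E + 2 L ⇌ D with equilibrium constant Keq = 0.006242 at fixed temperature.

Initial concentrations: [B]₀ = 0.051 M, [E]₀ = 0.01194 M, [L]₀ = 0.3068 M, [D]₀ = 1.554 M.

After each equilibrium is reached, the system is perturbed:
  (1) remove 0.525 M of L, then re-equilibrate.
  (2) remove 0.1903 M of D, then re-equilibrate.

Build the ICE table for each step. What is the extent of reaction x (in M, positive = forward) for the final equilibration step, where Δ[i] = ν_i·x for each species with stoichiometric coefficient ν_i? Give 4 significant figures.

x = 0.01885 M

Q₀ = 7.3117e+10 vs Keq = 0.006242 ⇒ Q>K, reverse
Step 1:
                    B           E           L           D
  init          0.051     0.01194      0.3068       1.554
  Δ             1.932       1.932       1.288     -0.6441
  eq            1.983       1.944       1.595      0.9099
  solve Keq expr → x = -0.6441; check Q = 0.006242
Then remove 0.525 M of L.
Step 2:
                    B           E           L           D
  init          1.983       1.944        1.07      0.9099
  Δ             0.178       0.178      0.1187    -0.05933
  eq            2.161       2.122       1.189      0.8506
  solve Keq expr → x = -0.05933; check Q = 0.006242
Then remove 0.1903 M of D.
Step 3:
                    B           E           L           D
  init          2.161       2.122       1.189      0.6603
  Δ          -0.05656    -0.05656    -0.03771     0.01885
  eq            2.105       2.066       1.151      0.6792
  solve Keq expr → x = 0.01885; check Q = 0.006242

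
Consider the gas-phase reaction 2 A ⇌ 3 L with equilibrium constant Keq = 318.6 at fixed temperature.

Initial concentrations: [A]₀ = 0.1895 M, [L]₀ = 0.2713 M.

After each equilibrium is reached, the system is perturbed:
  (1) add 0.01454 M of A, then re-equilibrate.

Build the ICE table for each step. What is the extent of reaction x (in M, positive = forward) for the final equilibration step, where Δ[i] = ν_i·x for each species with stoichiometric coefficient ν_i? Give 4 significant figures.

x = 0.006657 M

Q₀ = 0.5561 vs Keq = 318.6 ⇒ Q<K, forward
Step 1:
                   A          L
  Initial     0.1895     0.2713
  Change     -0.1683     0.2524
  Equil      0.02123     0.5237
  solve Keq expr → x = 0.08413; check Q = 318.6
Then add 0.01454 M of A.
Step 2:
                   A          L
  Initial    0.03577     0.5237
  Change    -0.01331    0.01997
  Equil      0.02246     0.5437
  solve Keq expr → x = 0.006657; check Q = 318.6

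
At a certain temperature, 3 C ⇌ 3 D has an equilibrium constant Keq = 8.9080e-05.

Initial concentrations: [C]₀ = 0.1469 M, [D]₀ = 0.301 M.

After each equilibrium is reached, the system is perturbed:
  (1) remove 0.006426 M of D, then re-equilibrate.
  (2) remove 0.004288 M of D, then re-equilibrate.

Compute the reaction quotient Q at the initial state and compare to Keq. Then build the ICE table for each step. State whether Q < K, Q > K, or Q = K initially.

Q₀ = 8.603; Q > K (proceeds reverse)

Q₀ = 8.603 vs Keq = 8.9080e-05 ⇒ Q>K, reverse
Step 1:
                  C         D
  I          0.1469     0.301
  C          0.2819   -0.2819
  E          0.4288   0.01915
  solve Keq expr → x = -0.09395; check Q = 8.9080e-05
Then remove 0.006426 M of D.
Step 2:
                  C         D
  I          0.4288   0.01272
  C       -0.006151  0.006151
  E          0.4226   0.01887
  solve Keq expr → x = 0.00205; check Q = 8.9080e-05
Then remove 0.004288 M of D.
Step 3:
                  C         D
  I          0.4226   0.01459
  C       -0.004105  0.004105
  E          0.4185   0.01869
  solve Keq expr → x = 0.001368; check Q = 8.9080e-05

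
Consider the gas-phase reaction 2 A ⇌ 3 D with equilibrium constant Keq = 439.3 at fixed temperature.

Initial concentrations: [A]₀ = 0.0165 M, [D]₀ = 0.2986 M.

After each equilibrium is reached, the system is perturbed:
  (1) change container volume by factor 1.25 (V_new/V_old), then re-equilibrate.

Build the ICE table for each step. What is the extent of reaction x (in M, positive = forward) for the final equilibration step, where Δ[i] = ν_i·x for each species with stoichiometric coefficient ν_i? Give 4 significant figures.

Q₀ = 97.79 vs Keq = 439.3 ⇒ Q<K, forward
Step 1:
                  A         D
  init       0.0165    0.2986
  Δ       -0.008227   0.01234
  eq       0.008273    0.3109
  solve Keq expr → x = 0.004114; check Q = 439.3
Then change container volume by factor 1.25 (V_new/V_old).
Step 2:
                  A         D
  init     0.006618    0.2488
  Δ       -6.6314e-04 9.9471e-04
  eq       0.005955    0.2497
  solve Keq expr → x = 3.3157e-04; check Q = 439.3

x = 3.3157e-04 M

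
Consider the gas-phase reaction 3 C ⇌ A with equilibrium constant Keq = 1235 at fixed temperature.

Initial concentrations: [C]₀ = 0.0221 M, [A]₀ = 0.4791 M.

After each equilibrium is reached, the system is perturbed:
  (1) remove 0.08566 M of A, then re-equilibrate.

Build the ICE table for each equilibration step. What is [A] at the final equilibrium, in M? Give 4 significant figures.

Q₀ = 4.4386e+04 vs Keq = 1235 ⇒ Q>K, reverse
Step 1:
                    C           A
  I            0.0221      0.4791
  C           0.04998    -0.01666
  E           0.07208      0.4624
  solve Keq expr → x = -0.01666; check Q = 1235
Then remove 0.08566 M of A.
Step 2:
                    C           A
  I           0.07208      0.3768
  C         -0.004665    0.001555
  E           0.06741      0.3783
  solve Keq expr → x = 0.001555; check Q = 1235

[A]_eq = 0.3783 M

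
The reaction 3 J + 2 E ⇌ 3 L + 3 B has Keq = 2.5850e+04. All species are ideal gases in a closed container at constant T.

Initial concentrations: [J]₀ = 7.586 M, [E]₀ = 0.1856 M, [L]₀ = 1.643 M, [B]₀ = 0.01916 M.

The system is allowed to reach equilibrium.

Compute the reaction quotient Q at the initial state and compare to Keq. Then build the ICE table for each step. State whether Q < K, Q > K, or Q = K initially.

Q₀ = 2.0745e-06 vs Keq = 2.5850e+04 ⇒ Q<K, forward
Step 1:
                   J          E          L          B
  init         7.586     0.1856      1.643    0.01916
  Δ          -0.2782    -0.1855     0.2782     0.2782
  eq           7.308 1.3594e-04      1.921     0.2974
  solve Keq expr → x = 0.09273; check Q = 2.5850e+04

Q₀ = 2.0745e-06; Q < K (proceeds forward)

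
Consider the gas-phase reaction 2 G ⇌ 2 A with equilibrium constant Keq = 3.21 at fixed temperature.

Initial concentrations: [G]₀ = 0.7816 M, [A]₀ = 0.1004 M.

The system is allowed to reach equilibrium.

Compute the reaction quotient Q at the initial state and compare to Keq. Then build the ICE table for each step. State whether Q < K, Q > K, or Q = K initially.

Q₀ = 0.0165; Q < K (proceeds forward)

Q₀ = 0.0165 vs Keq = 3.21 ⇒ Q<K, forward
Step 1:
                  G         A
  I          0.7816    0.1004
  C         -0.4657    0.4657
  E          0.3159    0.5661
  solve Keq expr → x = 0.2328; check Q = 3.21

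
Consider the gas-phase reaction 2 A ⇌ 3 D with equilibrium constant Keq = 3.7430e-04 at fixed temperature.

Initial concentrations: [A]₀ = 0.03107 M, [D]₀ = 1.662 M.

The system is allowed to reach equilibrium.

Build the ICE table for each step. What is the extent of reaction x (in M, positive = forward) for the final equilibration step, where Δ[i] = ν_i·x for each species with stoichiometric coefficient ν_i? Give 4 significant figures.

x = -0.5286 M

Q₀ = 4756 vs Keq = 3.7430e-04 ⇒ Q>K, reverse
Step 1:
                   A          D
  init       0.03107      1.662
  Δ            1.057     -1.586
  eq           1.088    0.07625
  solve Keq expr → x = -0.5286; check Q = 3.7430e-04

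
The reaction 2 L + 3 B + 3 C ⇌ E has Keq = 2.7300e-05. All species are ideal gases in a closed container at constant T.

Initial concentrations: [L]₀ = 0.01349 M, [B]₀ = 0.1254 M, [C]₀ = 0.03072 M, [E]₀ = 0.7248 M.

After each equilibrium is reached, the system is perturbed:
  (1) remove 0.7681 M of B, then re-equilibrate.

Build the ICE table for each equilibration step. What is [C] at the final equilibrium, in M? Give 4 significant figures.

Q₀ = 6.9669e+10 vs Keq = 2.7300e-05 ⇒ Q>K, reverse
Step 1:
                   L          B          C          E
  I          0.01349     0.1254    0.03072     0.7248
  C            1.435      2.153      2.153    -0.7177
  E            1.449      2.279      2.184   0.007063
  solve Keq expr → x = -0.7177; check Q = 2.7300e-05
Then remove 0.7681 M of B.
Step 2:
                   L          B          C          E
  I            1.449      1.511      2.184   0.007063
  C         0.009747    0.01462    0.01462  -0.004873
  E            1.459      1.525      2.199    0.00219
  solve Keq expr → x = -0.004873; check Q = 2.7300e-05

[C]_eq = 2.199 M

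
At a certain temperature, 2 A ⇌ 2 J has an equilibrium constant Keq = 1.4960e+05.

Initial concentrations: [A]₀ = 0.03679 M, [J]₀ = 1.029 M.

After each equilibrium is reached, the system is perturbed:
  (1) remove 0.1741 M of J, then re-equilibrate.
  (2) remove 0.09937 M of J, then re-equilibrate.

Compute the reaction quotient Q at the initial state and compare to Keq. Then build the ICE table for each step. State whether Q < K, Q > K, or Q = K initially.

Q₀ = 782.3 vs Keq = 1.4960e+05 ⇒ Q<K, forward
Step 1:
                  A         J
  Initial   0.03679     1.029
  Change   -0.03404   0.03404
  Equil    0.002748     1.063
  solve Keq expr → x = 0.01702; check Q = 1.4960e+05
Then remove 0.1741 M of J.
Step 2:
                  A         J
  Initial  0.002748    0.8889
  Change  -4.4896e-04 4.4896e-04
  Equil    0.002299    0.8894
  solve Keq expr → x = 2.2448e-04; check Q = 1.4960e+05
Then remove 0.09937 M of J.
Step 3:
                  A         J
  Initial  0.002299      0.79
  Change  -2.5625e-04 2.5625e-04
  Equil    0.002043    0.7903
  solve Keq expr → x = 1.2813e-04; check Q = 1.4960e+05

Q₀ = 782.3; Q < K (proceeds forward)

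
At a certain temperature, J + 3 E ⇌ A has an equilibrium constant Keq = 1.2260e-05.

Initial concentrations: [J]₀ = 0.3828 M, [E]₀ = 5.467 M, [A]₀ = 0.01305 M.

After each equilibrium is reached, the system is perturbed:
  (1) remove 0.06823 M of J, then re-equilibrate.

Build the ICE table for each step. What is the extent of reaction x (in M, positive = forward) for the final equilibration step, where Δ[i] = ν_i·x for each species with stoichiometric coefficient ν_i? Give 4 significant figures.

Q₀ = 2.0864e-04 vs Keq = 1.2260e-05 ⇒ Q>K, reverse
Step 1:
                    J           E           A
  I            0.3828       5.467     0.01305
  C           0.01224     0.03673    -0.01224
  E             0.395       5.504  8.0743e-04
  solve Keq expr → x = -0.01224; check Q = 1.2260e-05
Then remove 0.06823 M of J.
Step 2:
                    J           E           A
  I            0.3268       5.504  8.0743e-04
  C        1.3902e-04  4.1706e-04 -1.3902e-04
  E             0.327       5.504  6.6841e-04
  solve Keq expr → x = -1.3902e-04; check Q = 1.2260e-05

x = -1.3902e-04 M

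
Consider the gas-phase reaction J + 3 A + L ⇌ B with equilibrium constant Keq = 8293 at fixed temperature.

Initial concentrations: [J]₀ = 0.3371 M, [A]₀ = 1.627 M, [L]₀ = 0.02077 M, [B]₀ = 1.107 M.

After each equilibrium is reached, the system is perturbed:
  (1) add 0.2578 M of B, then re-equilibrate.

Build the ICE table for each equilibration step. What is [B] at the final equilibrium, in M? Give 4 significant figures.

[B]_eq = 1.385 M

Q₀ = 36.71 vs Keq = 8293 ⇒ Q<K, forward
Step 1:
                  J         A         L         B
  init       0.3371     1.627   0.02077     1.107
  Δ        -0.02066  -0.06197  -0.02066   0.02066
  eq         0.3164     1.565 1.1210e-04     1.128
  solve Keq expr → x = 0.02066; check Q = 8293
Then add 0.2578 M of B.
Step 2:
                  J         A         L         B
  init       0.3164     1.565 1.1210e-04     1.385
  Δ       2.5594e-05 7.6782e-05 2.5594e-05 -2.5594e-05
  eq         0.3165     1.565 1.3769e-04     1.385
  solve Keq expr → x = -2.5594e-05; check Q = 8293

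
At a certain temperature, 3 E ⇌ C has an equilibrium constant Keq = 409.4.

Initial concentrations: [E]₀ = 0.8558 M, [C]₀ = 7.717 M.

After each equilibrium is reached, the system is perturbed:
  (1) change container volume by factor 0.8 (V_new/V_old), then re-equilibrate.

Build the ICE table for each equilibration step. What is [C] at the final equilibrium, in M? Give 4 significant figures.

[C]_eq = 9.906 M

Q₀ = 12.31 vs Keq = 409.4 ⇒ Q<K, forward
Step 1:
                   E          C
  I           0.8558      7.717
  C          -0.5874     0.1958
  E           0.2684      7.913
  solve Keq expr → x = 0.1958; check Q = 409.4
Then change container volume by factor 0.8 (V_new/V_old).
Step 2:
                   E          C
  I           0.3355      9.891
  C         -0.04622    0.01541
  E           0.2892      9.906
  solve Keq expr → x = 0.01541; check Q = 409.4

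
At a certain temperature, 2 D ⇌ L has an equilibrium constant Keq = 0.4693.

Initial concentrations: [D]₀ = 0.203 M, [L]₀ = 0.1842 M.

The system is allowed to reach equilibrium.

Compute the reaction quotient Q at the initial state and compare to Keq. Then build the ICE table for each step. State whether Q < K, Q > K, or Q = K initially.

Q₀ = 4.47; Q > K (proceeds reverse)

Q₀ = 4.47 vs Keq = 0.4693 ⇒ Q>K, reverse
Step 1:
                  D         L
  init        0.203    0.1842
  Δ           0.209   -0.1045
  eq          0.412   0.07968
  solve Keq expr → x = -0.1045; check Q = 0.4693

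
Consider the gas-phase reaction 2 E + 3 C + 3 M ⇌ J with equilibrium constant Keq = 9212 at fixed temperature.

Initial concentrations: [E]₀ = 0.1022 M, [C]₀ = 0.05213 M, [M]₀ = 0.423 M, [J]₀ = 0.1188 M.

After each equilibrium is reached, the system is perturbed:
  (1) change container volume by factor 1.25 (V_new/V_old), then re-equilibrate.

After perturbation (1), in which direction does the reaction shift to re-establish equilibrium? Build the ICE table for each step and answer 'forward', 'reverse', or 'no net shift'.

Direction: reverse

Q₀ = 1.0608e+06 vs Keq = 9212 ⇒ Q>K, reverse
Step 1:
                    E           C           M           J
  I            0.1022     0.05213       0.423      0.1188
  C           0.05904     0.08856     0.08856    -0.02952
  E            0.1612      0.1407      0.5116     0.08928
  solve Keq expr → x = -0.02952; check Q = 9212
Then change container volume by factor 1.25 (V_new/V_old).
Step 2:
                    E           C           M           J
  I             0.129      0.1126      0.4092     0.07142
  C           0.02321     0.03482     0.03482    -0.01161
  E            0.1522      0.1474      0.4441     0.05982
  solve Keq expr → x = -0.01161; check Q = 9212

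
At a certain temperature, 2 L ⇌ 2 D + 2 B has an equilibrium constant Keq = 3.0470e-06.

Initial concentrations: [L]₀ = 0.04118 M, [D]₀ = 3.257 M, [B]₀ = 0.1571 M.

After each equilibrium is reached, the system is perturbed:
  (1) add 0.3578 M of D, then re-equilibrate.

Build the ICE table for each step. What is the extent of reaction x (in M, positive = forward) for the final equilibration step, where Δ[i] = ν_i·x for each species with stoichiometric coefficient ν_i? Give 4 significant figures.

Q₀ = 154.4 vs Keq = 3.0470e-06 ⇒ Q>K, reverse
Step 1:
                   L          D          B
  init       0.04118      3.257     0.1571
  Δ            0.157     -0.157     -0.157
  eq          0.1982        3.1 1.1159e-04
  solve Keq expr → x = -0.07849; check Q = 3.0470e-06
Then add 0.3578 M of D.
Step 2:
                   L          D          B
  init        0.1982      3.458 1.1159e-04
  Δ       1.1540e-05 -1.1540e-05 -1.1540e-05
  eq          0.1982      3.458 1.0005e-04
  solve Keq expr → x = -5.7701e-06; check Q = 3.0470e-06

x = -5.7701e-06 M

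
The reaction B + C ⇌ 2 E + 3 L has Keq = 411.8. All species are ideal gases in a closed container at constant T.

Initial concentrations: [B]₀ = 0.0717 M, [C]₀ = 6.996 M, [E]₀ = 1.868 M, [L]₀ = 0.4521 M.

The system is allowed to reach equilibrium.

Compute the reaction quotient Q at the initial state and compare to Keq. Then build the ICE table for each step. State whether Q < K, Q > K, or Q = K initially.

Q₀ = 0.6428; Q < K (proceeds forward)

Q₀ = 0.6428 vs Keq = 411.8 ⇒ Q<K, forward
Step 1:
                    B           C           E           L
  I            0.0717       6.996       1.868      0.4521
  C          -0.07128    -0.07128      0.1426      0.2138
  E        4.1866e-04       6.925       2.011      0.6659
  solve Keq expr → x = 0.07128; check Q = 411.8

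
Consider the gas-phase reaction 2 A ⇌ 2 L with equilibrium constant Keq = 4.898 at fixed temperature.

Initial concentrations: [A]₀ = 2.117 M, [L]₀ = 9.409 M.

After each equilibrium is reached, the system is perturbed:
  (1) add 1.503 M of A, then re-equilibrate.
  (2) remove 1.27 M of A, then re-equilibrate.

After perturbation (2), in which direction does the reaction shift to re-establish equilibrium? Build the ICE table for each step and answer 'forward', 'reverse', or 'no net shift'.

Q₀ = 19.75 vs Keq = 4.898 ⇒ Q>K, reverse
Step 1:
                    A           L
  Initial       2.117       9.409
  Change         1.47       -1.47
  Equil         3.587       7.939
  solve Keq expr → x = -0.7351; check Q = 4.898
Then add 1.503 M of A.
Step 2:
                    A           L
  Initial        5.09       7.939
  Change       -1.035       1.035
  Equil         4.055       8.974
  solve Keq expr → x = 0.5176; check Q = 4.898
Then remove 1.27 M of A.
Step 3:
                    A           L
  Initial       2.785       8.974
  Change       0.8747     -0.8747
  Equil          3.66       8.099
  solve Keq expr → x = -0.4374; check Q = 4.898

Direction: reverse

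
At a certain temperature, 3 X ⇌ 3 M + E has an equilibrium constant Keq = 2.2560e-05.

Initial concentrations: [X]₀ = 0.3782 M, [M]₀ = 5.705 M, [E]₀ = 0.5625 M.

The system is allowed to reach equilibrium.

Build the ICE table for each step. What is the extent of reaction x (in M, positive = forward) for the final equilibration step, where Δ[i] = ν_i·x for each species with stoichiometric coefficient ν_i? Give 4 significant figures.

x = -0.5625 M

Q₀ = 1931 vs Keq = 2.2560e-05 ⇒ Q>K, reverse
Step 1:
                   X          M          E
  init        0.3782      5.705     0.5625
  Δ            1.687     -1.687    -0.5625
  eq           2.066      4.018 3.0667e-06
  solve Keq expr → x = -0.5625; check Q = 2.2560e-05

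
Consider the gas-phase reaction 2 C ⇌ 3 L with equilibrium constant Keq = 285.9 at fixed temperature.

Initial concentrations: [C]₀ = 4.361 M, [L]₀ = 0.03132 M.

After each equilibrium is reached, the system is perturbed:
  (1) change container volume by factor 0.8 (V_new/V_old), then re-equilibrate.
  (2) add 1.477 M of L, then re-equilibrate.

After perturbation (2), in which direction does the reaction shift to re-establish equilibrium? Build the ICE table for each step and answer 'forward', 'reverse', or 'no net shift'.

Q₀ = 1.6154e-06 vs Keq = 285.9 ⇒ Q<K, forward
Step 1:
                   C          L
  I            4.361    0.03132
  C           -3.609      5.414
  E           0.7515      5.446
  solve Keq expr → x = 1.805; check Q = 285.9
Then change container volume by factor 0.8 (V_new/V_old).
Step 2:
                   C          L
  I           0.9394      6.807
  C          0.08241    -0.1236
  E            1.022      6.683
  solve Keq expr → x = -0.0412; check Q = 285.9
Then add 1.477 M of L.
Step 3:
                   C          L
  I            1.022       8.16
  C           0.2594    -0.3891
  E            1.281      7.771
  solve Keq expr → x = -0.1297; check Q = 285.9

Direction: reverse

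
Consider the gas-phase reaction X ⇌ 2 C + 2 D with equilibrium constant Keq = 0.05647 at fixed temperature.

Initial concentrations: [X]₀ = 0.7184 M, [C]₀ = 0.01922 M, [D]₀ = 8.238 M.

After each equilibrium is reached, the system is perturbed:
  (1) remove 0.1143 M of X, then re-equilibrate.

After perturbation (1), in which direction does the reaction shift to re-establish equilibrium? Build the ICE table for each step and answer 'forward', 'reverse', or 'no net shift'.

Q₀ = 0.0349 vs Keq = 0.05647 ⇒ Q<K, forward
Step 1:
                   X          C          D
  I           0.7184    0.01922      8.238
  C        -0.002585    0.00517    0.00517
  E           0.7158    0.02439      8.243
  solve Keq expr → x = 0.002585; check Q = 0.05647
Then remove 0.1143 M of X.
Step 2:
                   X          C          D
  I           0.6015    0.02439      8.243
  C         0.001004  -0.002008  -0.002008
  E           0.6025    0.02238      8.241
  solve Keq expr → x = -0.001004; check Q = 0.05647

Direction: reverse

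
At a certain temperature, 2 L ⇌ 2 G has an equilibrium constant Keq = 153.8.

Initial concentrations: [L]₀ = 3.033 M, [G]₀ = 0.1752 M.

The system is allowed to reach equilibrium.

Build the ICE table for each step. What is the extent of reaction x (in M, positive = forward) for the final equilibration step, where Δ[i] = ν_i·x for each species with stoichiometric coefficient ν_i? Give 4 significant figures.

x = 1.397 M

Q₀ = 0.003337 vs Keq = 153.8 ⇒ Q<K, forward
Step 1:
                  L         G
  Initial     3.033    0.1752
  Change     -2.794     2.794
  Equil      0.2394     2.969
  solve Keq expr → x = 1.397; check Q = 153.8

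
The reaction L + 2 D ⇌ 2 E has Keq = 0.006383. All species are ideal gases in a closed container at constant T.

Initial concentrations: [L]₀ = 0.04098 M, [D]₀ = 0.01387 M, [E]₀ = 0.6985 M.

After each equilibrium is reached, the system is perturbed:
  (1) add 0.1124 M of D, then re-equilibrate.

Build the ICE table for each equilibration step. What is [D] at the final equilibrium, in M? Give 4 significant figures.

Q₀ = 6.1888e+04 vs Keq = 0.006383 ⇒ Q>K, reverse
Step 1:
                  L         D         E
  I         0.04098   0.01387    0.6985
  C          0.3327    0.6653   -0.6653
  E          0.3736    0.6792   0.03317
  solve Keq expr → x = -0.3327; check Q = 0.006383
Then add 0.1124 M of D.
Step 2:
                  L         D         E
  I          0.3736    0.7916   0.03317
  C       -0.002554 -0.005108  0.005108
  E          0.3711    0.7865   0.03828
  solve Keq expr → x = 0.002554; check Q = 0.006383

[D]_eq = 0.7865 M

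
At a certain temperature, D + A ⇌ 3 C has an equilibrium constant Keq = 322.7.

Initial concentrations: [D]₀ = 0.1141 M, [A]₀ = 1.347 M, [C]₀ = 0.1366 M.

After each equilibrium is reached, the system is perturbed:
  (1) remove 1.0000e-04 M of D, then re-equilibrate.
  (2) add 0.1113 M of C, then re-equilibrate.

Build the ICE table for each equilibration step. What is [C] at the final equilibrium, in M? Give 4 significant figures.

[C]_eq = 0.5884 M

Q₀ = 0.01658 vs Keq = 322.7 ⇒ Q<K, forward
Step 1:
                   D          A          C
  init        0.1141      1.347     0.1366
  Δ          -0.1138    -0.1138     0.3415
  eq      2.7458e-04      1.233     0.4781
  solve Keq expr → x = 0.1138; check Q = 322.7
Then remove 1.0000e-04 M of D.
Step 2:
                   D          A          C
  init    1.7458e-04      1.233     0.4781
  Δ       9.9464e-05 9.9464e-05 -2.9839e-04
  eq      2.7404e-04      1.233     0.4778
  solve Keq expr → x = -9.9464e-05; check Q = 322.7
Then add 0.1113 M of C.
Step 3:
                   D          A          C
  init    2.7404e-04      1.233     0.5891
  Δ       2.3764e-04 2.3764e-04 -7.1291e-04
  eq      5.1168e-04      1.234     0.5884
  solve Keq expr → x = -2.3764e-04; check Q = 322.7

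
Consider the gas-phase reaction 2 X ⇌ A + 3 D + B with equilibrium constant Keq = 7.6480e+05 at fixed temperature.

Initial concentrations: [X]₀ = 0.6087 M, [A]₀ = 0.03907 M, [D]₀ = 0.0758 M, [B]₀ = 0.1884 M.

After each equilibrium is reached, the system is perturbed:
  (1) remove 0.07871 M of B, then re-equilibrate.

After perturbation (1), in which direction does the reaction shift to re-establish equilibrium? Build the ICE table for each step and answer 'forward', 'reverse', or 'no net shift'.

Q₀ = 8.6522e-06 vs Keq = 7.6480e+05 ⇒ Q<K, forward
Step 1:
                  X         A         D         B
  init       0.6087   0.03907    0.0758    0.1884
  Δ         -0.6082    0.3041    0.9124    0.3041
  eq      4.6179e-04    0.3432    0.9882    0.4925
  solve Keq expr → x = 0.3041; check Q = 7.6480e+05
Then remove 0.07871 M of B.
Step 2:
                  X         A         D         B
  init    4.6179e-04    0.3432    0.9882    0.4138
  Δ       -3.8446e-05 1.9223e-05 5.7669e-05 1.9223e-05
  eq      4.2334e-04    0.3432    0.9882    0.4138
  solve Keq expr → x = 1.9223e-05; check Q = 7.6480e+05

Direction: forward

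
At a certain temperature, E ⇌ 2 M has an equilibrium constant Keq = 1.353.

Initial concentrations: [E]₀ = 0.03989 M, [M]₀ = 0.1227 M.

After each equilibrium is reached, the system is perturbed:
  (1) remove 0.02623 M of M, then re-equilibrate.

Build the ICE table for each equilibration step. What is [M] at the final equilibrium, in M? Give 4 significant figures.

Q₀ = 0.3774 vs Keq = 1.353 ⇒ Q<K, forward
Step 1:
                   E          M
  I          0.03989     0.1227
  C         -0.02022    0.04044
  E          0.01967     0.1631
  solve Keq expr → x = 0.02022; check Q = 1.353
Then remove 0.02623 M of M.
Step 2:
                   E          M
  I          0.01967     0.1369
  C        -0.004105   0.008211
  E          0.01557     0.1451
  solve Keq expr → x = 0.004105; check Q = 1.353

[M]_eq = 0.1451 M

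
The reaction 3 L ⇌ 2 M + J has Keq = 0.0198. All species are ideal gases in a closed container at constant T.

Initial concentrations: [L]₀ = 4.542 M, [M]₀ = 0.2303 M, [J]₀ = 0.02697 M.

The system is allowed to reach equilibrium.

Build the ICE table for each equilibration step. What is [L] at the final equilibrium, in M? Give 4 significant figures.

[L]_eq = 3.172 M

Q₀ = 1.5266e-05 vs Keq = 0.0198 ⇒ Q<K, forward
Step 1:
                  L         M         J
  Initial     4.542    0.2303   0.02697
  Change      -1.37    0.9131    0.4565
  Equil       3.172     1.143    0.4835
  solve Keq expr → x = 0.4565; check Q = 0.0198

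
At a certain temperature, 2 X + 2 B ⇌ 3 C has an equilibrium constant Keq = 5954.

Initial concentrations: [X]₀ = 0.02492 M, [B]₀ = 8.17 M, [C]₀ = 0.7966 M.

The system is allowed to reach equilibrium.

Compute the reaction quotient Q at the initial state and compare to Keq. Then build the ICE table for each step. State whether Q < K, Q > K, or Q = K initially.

Q₀ = 12.19; Q < K (proceeds forward)

Q₀ = 12.19 vs Keq = 5954 ⇒ Q<K, forward
Step 1:
                    X           B           C
  Initial     0.02492        8.17      0.7966
  Change     -0.02371    -0.02371     0.03557
  Equil      0.001208       8.146      0.8322
  solve Keq expr → x = 0.01186; check Q = 5954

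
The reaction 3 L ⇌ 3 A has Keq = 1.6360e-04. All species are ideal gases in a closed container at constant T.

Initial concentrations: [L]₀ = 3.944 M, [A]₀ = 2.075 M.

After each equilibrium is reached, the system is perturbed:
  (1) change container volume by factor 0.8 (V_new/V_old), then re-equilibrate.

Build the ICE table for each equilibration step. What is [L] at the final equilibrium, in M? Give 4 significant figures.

Q₀ = 0.1456 vs Keq = 1.6360e-04 ⇒ Q>K, reverse
Step 1:
                   L          A
  I            3.944      2.075
  C            1.763     -1.763
  E            5.707     0.3121
  solve Keq expr → x = -0.5876; check Q = 1.6360e-04
Then change container volume by factor 0.8 (V_new/V_old).
Step 2:
                   L          A
  I            7.134     0.3902
  C                0          0
  E            7.134     0.3902
  solve Keq expr → x = 0; check Q = 1.6360e-04

[L]_eq = 7.134 M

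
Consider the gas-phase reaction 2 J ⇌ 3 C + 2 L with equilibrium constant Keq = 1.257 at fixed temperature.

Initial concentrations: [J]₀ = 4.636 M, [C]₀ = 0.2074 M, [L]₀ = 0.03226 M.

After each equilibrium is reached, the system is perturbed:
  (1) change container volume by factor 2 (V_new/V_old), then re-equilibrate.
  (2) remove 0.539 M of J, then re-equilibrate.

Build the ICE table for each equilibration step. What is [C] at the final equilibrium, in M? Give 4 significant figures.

Q₀ = 4.3198e-07 vs Keq = 1.257 ⇒ Q<K, forward
Step 1:
                   J          C          L
  Initial      4.636     0.2074    0.03226
  Change      -1.243      1.865      1.243
  Equil        3.393      2.072      1.275
  solve Keq expr → x = 0.6216; check Q = 1.257
Then change container volume by factor 2 (V_new/V_old).
Step 2:
                   J          C          L
  Initial      1.696      1.036     0.6377
  Change     -0.2755     0.4132     0.2755
  Equil        1.421      1.449     0.9132
  solve Keq expr → x = 0.1377; check Q = 1.257
Then remove 0.539 M of J.
Step 3:
                   J          C          L
  Initial      0.882      1.449     0.9132
  Change      0.1224    -0.1836    -0.1224
  Equil        1.004      1.266     0.7908
  solve Keq expr → x = -0.06118; check Q = 1.257

[C]_eq = 1.266 M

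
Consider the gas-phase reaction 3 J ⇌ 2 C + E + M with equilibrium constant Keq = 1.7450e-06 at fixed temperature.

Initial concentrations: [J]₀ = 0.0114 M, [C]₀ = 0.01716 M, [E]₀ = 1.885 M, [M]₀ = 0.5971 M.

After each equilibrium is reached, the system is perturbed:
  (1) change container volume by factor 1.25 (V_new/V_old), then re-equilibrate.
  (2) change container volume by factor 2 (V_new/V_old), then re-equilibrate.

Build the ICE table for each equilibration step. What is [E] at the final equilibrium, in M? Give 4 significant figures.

[E]_eq = 0.7506 M

Q₀ = 223.7 vs Keq = 1.7450e-06 ⇒ Q>K, reverse
Step 1:
                   J          C          E          M
  Initial     0.0114    0.01716      1.885     0.5971
  Change     0.02573   -0.01715  -0.008576  -0.008576
  Equil      0.03713 8.9924e-06      1.876     0.5885
  solve Keq expr → x = -0.008576; check Q = 1.7450e-06
Then change container volume by factor 1.25 (V_new/V_old).
Step 2:
                   J          C          E          M
  Initial     0.0297 7.1939e-06      1.501     0.4708
  Change  -1.2729e-06 8.4861e-07 4.2430e-07 4.2430e-07
  Equil       0.0297 8.0425e-06      1.501     0.4708
  solve Keq expr → x = 4.2430e-07; check Q = 1.7450e-06
Then change container volume by factor 2 (V_new/V_old).
Step 3:
                   J          C          E          M
  Initial    0.01485 4.0213e-06     0.7506     0.2354
  Change  -2.4963e-06 1.6642e-06 8.3211e-07 8.3211e-07
  Equil      0.01485 5.6855e-06     0.7506     0.2354
  solve Keq expr → x = 8.3211e-07; check Q = 1.7450e-06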